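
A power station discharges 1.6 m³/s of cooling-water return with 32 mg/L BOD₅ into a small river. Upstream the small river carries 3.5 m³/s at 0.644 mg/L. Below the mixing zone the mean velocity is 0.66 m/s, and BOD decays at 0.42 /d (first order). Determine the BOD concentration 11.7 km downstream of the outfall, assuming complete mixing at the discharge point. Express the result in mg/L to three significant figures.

9.62 mg/L

After complete mixing, C₀ = (1.6·32 + 3.5·0.644) / 5.1 = 10.48 mg/L.
Travel time t = 1.17e+04 m / 0.66 m/s = 1.773e+04 s = 0.2052 d.
C = 10.48·exp(−0.42·0.2052) = 10.48·0.9174 = 9.616 mg/L.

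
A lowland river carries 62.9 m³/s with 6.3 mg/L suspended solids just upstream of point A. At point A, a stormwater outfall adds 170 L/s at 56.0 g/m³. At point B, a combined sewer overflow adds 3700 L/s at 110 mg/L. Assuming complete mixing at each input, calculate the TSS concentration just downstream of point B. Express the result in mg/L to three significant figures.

12.2 mg/L

170 L/s = 0.17 m³/s.
After input A: C = (62.9·6.3 + 0.17·56) / 63.07 = 6.434 mg/L.
3700 L/s = 3.7 m³/s.
After input B: C = (63.07·6.434 + 3.7·110) / 66.77 = 12.17 mg/L.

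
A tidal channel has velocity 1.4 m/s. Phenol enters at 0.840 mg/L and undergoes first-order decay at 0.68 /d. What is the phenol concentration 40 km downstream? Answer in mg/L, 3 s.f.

Travel time t = 40 km / 1.4 m/s = 4e+04/1.4 = 2.857e+04 s = 0.3307 d.
First-order decay: C = 0.840·exp(−0.68·0.3307) = 0.840·0.7986 = 0.6708 mg/L.

0.671 mg/L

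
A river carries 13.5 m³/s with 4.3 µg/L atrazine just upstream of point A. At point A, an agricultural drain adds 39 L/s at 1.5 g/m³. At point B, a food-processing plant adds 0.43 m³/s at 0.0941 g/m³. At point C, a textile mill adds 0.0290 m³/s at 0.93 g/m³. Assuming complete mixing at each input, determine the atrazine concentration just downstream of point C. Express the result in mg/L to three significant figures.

0.0131 mg/L

4.3 µg/L = 0.0043 mg/L.
39 L/s = 0.039 m³/s.
After input A: C = (13.5·0.0043 + 0.039·1.5) / 13.54 = 0.008608 mg/L.
After input B: C = (13.54·0.008608 + 0.43·0.0941) / 13.97 = 0.01124 mg/L.
After input C: C = (13.97·0.01124 + 0.029·0.93) / 14 = 0.01314 mg/L.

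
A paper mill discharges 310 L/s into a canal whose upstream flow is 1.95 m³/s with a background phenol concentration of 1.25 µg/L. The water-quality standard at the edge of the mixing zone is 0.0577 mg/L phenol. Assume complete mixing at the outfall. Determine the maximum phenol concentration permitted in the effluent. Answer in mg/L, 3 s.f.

310 L/s = 0.31 m³/s.
1.25 µg/L = 0.00125 mg/L.
Mass balance: 0.0577·2.26 = 0.31·Cₑ + 1.95·0.00125.
Cₑ = (0.1304 − 0.002437) / 0.31 = 0.4128 mg/L.

0.413 mg/L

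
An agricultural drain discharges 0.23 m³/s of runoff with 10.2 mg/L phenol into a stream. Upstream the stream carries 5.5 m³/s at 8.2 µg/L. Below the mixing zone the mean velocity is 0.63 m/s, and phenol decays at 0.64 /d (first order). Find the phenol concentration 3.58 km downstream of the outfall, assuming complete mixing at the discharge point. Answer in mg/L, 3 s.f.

0.400 mg/L

8.2 µg/L = 0.0082 mg/L.
After complete mixing, C₀ = (0.23·10.2 + 5.5·0.0082) / 5.73 = 0.4173 mg/L.
Travel time t = 3580 m / 0.63 m/s = 5683 s = 0.06577 d.
C = 0.4173·exp(−0.64·0.06577) = 0.4173·0.9588 = 0.4001 mg/L.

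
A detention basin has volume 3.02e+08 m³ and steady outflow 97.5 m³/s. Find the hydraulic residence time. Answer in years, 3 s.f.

Q = 97.5 m³/s × 3.156e+07 s/yr = 3.077e+09 m³/yr.
Hydraulic residence time τ = V/Q = 3.02e+08/3.077e+09 = 0.09815 yr.

0.0982 yr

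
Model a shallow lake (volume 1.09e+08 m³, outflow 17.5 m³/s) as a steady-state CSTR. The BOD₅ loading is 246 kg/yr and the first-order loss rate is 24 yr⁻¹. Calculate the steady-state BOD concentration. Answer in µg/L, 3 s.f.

Outflow Q = 17.5 m³/s × 3.156e+07 s/yr = 5.523e+08 m³/yr.
Steady-state CSTR mass balance: W = Q·C + k·V·C, so C = W/(Q + kV).
Q + kV = 5.523e+08 + 24·1.09e+08 = 3.168e+09 m³/yr.
C = 246/3.168e+09 = 7.765e-08 kg/m³ = 7.765e-05 mg/L = 0.07765 µg/L.

0.0776 µg/L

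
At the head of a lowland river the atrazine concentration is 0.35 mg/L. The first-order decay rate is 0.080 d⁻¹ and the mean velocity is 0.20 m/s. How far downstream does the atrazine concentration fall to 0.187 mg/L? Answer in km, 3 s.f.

135 km

From C = C₀·e^(−kt), t = ln(C₀/C)/k = ln(0.35/0.187)/0.080 = 0.6268/0.080 = 7.835 d.
Distance = v·t = 0.20 m/s × 6.77e+05 s = 1.354e+05 m = 135.4 km.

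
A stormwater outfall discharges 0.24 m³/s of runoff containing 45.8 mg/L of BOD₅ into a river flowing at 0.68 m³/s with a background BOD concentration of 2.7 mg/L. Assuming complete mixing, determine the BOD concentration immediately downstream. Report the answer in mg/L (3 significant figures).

13.9 mg/L

By mass balance at complete mixing, C = (0.24·45.8 + 0.68·2.7) / (0.24 + 0.68) = 12.83/0.92 = 13.94 mg/L.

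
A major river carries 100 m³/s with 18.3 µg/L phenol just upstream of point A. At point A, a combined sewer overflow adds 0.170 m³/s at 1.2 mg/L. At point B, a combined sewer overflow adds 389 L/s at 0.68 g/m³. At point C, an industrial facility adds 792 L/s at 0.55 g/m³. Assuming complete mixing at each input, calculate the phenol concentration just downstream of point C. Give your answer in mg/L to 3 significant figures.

0.0270 mg/L

18.3 µg/L = 0.0183 mg/L.
After input A: C = (100·0.0183 + 0.17·1.2) / 100.2 = 0.02031 mg/L.
389 L/s = 0.389 m³/s.
After input B: C = (100.2·0.02031 + 0.389·0.68) / 100.6 = 0.02286 mg/L.
792 L/s = 0.792 m³/s.
After input C: C = (100.6·0.02286 + 0.792·0.55) / 101.4 = 0.02698 mg/L.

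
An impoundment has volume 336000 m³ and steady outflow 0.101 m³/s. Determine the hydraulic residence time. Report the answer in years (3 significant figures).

0.105 yr

Q = 0.101 m³/s × 3.156e+07 s/yr = 3.187e+06 m³/yr.
Hydraulic residence time τ = V/Q = 336000/3.187e+06 = 0.1054 yr.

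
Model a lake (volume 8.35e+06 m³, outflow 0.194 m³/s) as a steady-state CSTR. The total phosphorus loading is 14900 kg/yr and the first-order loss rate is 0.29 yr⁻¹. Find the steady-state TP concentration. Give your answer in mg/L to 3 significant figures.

1.74 mg/L

Outflow Q = 0.194 m³/s × 3.156e+07 s/yr = 6.122e+06 m³/yr.
Steady-state CSTR mass balance: W = Q·C + k·V·C, so C = W/(Q + kV).
Q + kV = 6.122e+06 + 0.29·8.35e+06 = 8.544e+06 m³/yr.
C = 14900/8.544e+06 = 0.001744 kg/m³ = 1.744 mg/L.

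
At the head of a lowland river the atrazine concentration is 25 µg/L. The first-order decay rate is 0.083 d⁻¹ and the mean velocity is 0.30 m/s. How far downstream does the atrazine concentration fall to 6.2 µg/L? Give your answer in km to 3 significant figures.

435 km

From C = C₀·e^(−kt), t = ln(C₀/C)/k = ln(25/6.2)/0.083 = 1.394/0.083 = 16.8 d.
Distance = v·t = 0.30 m/s × 1.451e+06 s = 4.354e+05 m = 435.4 km.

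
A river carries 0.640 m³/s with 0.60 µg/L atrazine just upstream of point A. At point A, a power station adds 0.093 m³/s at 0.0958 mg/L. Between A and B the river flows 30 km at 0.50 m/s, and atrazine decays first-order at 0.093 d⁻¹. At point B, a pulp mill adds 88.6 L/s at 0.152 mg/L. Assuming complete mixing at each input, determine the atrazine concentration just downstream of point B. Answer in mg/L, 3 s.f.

0.0270 mg/L

0.60 µg/L = 0.0006 mg/L.
After input A: C = (0.64·0.0006 + 0.093·0.0958) / 0.733 = 0.01268 mg/L.
Over the 30 km reach to input B (t = 6e+04 s = 0.6944 d), decay gives C = 0.01268·exp(−0.093·0.6944) = 0.01189 mg/L.
88.6 L/s = 0.0886 m³/s.
After input B: C = (0.733·0.01189 + 0.0886·0.152) / 0.8216 = 0.027 mg/L.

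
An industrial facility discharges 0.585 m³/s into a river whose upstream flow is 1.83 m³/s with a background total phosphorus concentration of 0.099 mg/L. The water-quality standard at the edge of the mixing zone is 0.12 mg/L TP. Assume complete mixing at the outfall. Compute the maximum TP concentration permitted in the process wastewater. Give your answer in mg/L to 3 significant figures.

Mass balance: 0.12·2.415 = 0.585·Cₑ + 1.83·0.099.
Cₑ = (0.2898 − 0.1812) / 0.585 = 0.1857 mg/L.

0.186 mg/L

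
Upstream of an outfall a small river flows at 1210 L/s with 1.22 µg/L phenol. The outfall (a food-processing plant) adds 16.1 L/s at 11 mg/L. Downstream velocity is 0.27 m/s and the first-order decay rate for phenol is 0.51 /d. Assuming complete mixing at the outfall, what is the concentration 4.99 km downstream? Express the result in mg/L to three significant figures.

16.1 L/s = 0.0161 m³/s.
1210 L/s = 1.21 m³/s.
1.22 µg/L = 0.00122 mg/L.
After complete mixing, C₀ = (0.0161·11 + 1.21·0.00122) / 1.226 = 0.1456 mg/L.
Travel time t = 4990 m / 0.27 m/s = 1.848e+04 s = 0.2139 d.
C = 0.1456·exp(−0.51·0.2139) = 0.1456·0.8966 = 0.1306 mg/L.

0.131 mg/L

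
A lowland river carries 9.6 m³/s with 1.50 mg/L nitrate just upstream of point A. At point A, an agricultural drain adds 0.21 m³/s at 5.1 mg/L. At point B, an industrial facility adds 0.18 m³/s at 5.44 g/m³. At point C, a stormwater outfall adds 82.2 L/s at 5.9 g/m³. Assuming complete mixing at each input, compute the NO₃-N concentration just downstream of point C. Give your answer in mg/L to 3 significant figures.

1.68 mg/L

After input A: C = (9.6·1.5 + 0.21·5.1) / 9.81 = 1.577 mg/L.
After input B: C = (9.81·1.577 + 0.18·5.44) / 9.99 = 1.647 mg/L.
82.2 L/s = 0.0822 m³/s.
After input C: C = (9.99·1.647 + 0.0822·5.9) / 10.07 = 1.681 mg/L.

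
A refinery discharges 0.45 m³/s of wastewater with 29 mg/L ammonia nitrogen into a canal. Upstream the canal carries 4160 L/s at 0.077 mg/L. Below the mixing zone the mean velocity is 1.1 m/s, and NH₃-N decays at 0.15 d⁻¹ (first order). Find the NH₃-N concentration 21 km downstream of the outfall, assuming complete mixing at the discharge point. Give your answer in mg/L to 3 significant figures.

4160 L/s = 4.16 m³/s.
After complete mixing, C₀ = (0.45·29 + 4.16·0.077) / 4.61 = 2.9 mg/L.
Travel time t = 2.1e+04 m / 1.1 m/s = 1.909e+04 s = 0.221 d.
C = 2.9·exp(−0.15·0.221) = 2.9·0.9674 = 2.806 mg/L.

2.81 mg/L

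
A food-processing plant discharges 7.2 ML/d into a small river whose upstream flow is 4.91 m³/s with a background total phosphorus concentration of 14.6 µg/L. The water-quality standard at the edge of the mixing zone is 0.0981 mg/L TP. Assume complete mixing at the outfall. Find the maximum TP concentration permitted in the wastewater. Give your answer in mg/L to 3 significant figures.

5.02 mg/L

7.2 ML/d = 0.08333 m³/s.
14.6 µg/L = 0.0146 mg/L.
Mass balance: 0.0981·4.993 = 0.08333·Cₑ + 4.91·0.0146.
Cₑ = (0.4898 − 0.07169) / 0.08333 = 5.018 mg/L.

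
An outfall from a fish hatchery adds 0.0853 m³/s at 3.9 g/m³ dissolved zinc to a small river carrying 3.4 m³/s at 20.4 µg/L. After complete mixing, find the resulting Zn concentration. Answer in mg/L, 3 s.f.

20.4 µg/L = 0.0204 mg/L.
Conservation of mass across the mixing zone: C = (0.0853·3.9 + 3.4·0.0204) / (0.0853 + 3.4) = 0.402/3.485 = 0.1154 mg/L.

0.115 mg/L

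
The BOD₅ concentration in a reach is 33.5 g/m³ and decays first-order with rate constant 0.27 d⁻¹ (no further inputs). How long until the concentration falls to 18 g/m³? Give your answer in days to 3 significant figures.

t = ln(C₀/C)/k = ln(33.5/18)/0.27 = 0.6212/0.27 = 2.301 d.

2.30 d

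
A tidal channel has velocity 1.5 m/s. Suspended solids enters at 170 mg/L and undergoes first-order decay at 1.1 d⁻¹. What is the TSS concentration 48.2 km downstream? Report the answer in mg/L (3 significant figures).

113 mg/L

Travel time t = 48.2 km / 1.5 m/s = 4.82e+04/1.5 = 3.213e+04 s = 0.3719 d.
First-order decay: C = 170·exp(−1.1·0.3719) = 170·0.6642 = 112.9 mg/L.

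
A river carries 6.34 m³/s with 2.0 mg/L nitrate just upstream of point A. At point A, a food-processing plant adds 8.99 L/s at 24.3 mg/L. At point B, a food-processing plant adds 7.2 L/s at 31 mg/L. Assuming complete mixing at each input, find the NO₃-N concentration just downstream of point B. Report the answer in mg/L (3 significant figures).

2.06 mg/L

8.99 L/s = 0.00899 m³/s.
After input A: C = (6.34·2 + 0.00899·24.3) / 6.349 = 2.032 mg/L.
7.2 L/s = 0.0072 m³/s.
After input B: C = (6.349·2.032 + 0.0072·31) / 6.356 = 2.064 mg/L.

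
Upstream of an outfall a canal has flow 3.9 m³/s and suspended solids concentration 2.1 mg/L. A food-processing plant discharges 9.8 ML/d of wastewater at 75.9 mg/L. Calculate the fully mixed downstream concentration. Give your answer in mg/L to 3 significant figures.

9.8 ML/d = 0.1134 m³/s.
Conservation of mass across the mixing zone: C = (0.1134·75.9 + 3.9·2.1) / (0.1134 + 3.9) = 16.8/4.013 = 4.186 mg/L.

4.19 mg/L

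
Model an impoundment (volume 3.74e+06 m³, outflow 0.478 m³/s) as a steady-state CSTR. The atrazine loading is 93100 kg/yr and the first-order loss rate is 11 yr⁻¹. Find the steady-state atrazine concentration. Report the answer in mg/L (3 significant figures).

1.66 mg/L

Outflow Q = 0.478 m³/s × 3.156e+07 s/yr = 1.508e+07 m³/yr.
Steady-state CSTR mass balance: W = Q·C + k·V·C, so C = W/(Q + kV).
Q + kV = 1.508e+07 + 11·3.74e+06 = 5.622e+07 m³/yr.
C = 93100/5.622e+07 = 0.001656 kg/m³ = 1.656 mg/L.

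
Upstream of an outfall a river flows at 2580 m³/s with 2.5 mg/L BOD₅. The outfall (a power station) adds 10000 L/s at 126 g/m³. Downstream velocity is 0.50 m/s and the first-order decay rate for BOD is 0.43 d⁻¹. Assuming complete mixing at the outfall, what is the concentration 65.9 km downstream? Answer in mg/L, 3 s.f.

1.54 mg/L

10000 L/s = 10 m³/s.
After complete mixing, C₀ = (10·126 + 2580·2.5) / 2590 = 2.977 mg/L.
Travel time t = 6.59e+04 m / 0.50 m/s = 1.318e+05 s = 1.525 d.
C = 2.977·exp(−0.43·1.525) = 2.977·0.5189 = 1.545 mg/L.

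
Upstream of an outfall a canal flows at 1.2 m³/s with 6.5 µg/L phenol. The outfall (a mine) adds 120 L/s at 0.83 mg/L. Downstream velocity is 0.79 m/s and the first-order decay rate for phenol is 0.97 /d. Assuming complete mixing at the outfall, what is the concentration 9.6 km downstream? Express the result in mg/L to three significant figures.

120 L/s = 0.12 m³/s.
6.5 µg/L = 0.0065 mg/L.
After complete mixing, C₀ = (0.12·0.83 + 1.2·0.0065) / 1.32 = 0.08136 mg/L.
Travel time t = 9600 m / 0.79 m/s = 1.215e+04 s = 0.1406 d.
C = 0.08136·exp(−0.97·0.1406) = 0.08136·0.8725 = 0.07099 mg/L.

0.0710 mg/L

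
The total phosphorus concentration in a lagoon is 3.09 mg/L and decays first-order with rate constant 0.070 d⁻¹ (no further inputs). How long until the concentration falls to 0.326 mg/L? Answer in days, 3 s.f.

t = ln(C₀/C)/k = ln(3.09/0.326)/0.070 = 2.249/0.070 = 32.13 d.

32.1 d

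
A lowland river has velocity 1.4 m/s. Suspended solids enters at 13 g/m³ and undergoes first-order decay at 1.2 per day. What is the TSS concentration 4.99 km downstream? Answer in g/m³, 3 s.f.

12.4 g/m³

Travel time t = 4.99 km / 1.4 m/s = 4990/1.4 = 3564 s = 0.04125 d.
First-order decay: C = 13·exp(−1.2·0.04125) = 13·0.9517 = 12.37 g/m³.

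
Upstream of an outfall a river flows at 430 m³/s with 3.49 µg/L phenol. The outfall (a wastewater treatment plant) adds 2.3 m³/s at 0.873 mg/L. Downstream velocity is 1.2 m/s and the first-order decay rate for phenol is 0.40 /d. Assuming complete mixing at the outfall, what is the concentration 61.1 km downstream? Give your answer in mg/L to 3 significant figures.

0.00641 mg/L

3.49 µg/L = 0.00349 mg/L.
After complete mixing, C₀ = (2.3·0.873 + 430·0.00349) / 432.3 = 0.008116 mg/L.
Travel time t = 6.11e+04 m / 1.2 m/s = 5.092e+04 s = 0.5893 d.
C = 0.008116·exp(−0.40·0.5893) = 0.008116·0.79 = 0.006412 mg/L.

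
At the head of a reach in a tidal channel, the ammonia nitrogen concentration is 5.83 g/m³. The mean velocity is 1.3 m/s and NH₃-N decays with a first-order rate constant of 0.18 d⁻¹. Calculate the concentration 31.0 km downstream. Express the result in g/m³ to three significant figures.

Travel time t = 31.0 km / 1.3 m/s = 3.1e+04/1.3 = 2.385e+04 s = 0.276 d.
First-order decay: C = 5.83·exp(−0.18·0.276) = 5.83·0.9515 = 5.547 g/m³.

5.55 g/m³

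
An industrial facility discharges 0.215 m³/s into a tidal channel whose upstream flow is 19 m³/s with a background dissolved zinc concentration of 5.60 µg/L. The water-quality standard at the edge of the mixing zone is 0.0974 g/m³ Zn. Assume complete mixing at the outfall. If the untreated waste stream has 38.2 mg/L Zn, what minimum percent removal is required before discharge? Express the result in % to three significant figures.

5.60 µg/L = 0.0056 mg/L.
Mass balance: 0.0974·19.21 = 0.215·Cₑ + 19·0.0056.
Cₑ = (1.872 − 0.1064) / 0.215 = 8.21 mg/L.
Required removal = 1 − 8.21/38.2 = 78.51 %.

78.5 %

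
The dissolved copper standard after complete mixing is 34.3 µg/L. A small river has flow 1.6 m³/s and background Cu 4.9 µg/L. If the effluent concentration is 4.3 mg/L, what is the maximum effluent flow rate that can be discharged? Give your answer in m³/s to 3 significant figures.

0.0110 m³/s

4.9 µg/L = 0.0049 mg/L.
34.3 µg/L = 0.0343 mg/L.
Mass balance at complete mixing: C_std·(Q_w + Q_r) = Q_w·C_e + Q_r·C_b.
Rearranging, Q_w = Q_r·(C_std − C_b)/(C_e − C_std) = 1.6·(0.0343 − 0.0049) / (4.3 − 0.0343) = 0.01103 m³/s.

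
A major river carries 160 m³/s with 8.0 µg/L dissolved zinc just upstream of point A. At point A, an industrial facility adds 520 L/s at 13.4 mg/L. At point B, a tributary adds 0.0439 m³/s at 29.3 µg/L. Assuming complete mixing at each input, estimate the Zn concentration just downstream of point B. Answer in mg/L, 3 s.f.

8.0 µg/L = 0.008 mg/L.
520 L/s = 0.52 m³/s.
After input A: C = (160·0.008 + 0.52·13.4) / 160.5 = 0.05138 mg/L.
29.3 µg/L = 0.0293 mg/L.
After input B: C = (160.5·0.05138 + 0.0439·0.0293) / 160.6 = 0.05138 mg/L.

0.0514 mg/L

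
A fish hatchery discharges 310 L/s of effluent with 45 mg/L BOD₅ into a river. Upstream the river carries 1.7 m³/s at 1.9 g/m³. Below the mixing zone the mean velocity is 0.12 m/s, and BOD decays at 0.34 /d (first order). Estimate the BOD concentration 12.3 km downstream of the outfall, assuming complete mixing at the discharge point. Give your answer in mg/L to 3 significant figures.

5.71 mg/L

310 L/s = 0.31 m³/s.
After complete mixing, C₀ = (0.31·45 + 1.7·1.9) / 2.01 = 8.547 mg/L.
Travel time t = 1.23e+04 m / 0.12 m/s = 1.025e+05 s = 1.186 d.
C = 8.547·exp(−0.34·1.186) = 8.547·0.6681 = 5.71 mg/L.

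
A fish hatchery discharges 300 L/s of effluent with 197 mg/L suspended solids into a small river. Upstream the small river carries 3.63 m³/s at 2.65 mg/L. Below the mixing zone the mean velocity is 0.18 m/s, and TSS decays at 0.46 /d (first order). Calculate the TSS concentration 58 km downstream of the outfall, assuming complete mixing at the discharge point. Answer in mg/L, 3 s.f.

300 L/s = 0.3 m³/s.
After complete mixing, C₀ = (0.3·197 + 3.63·2.65) / 3.93 = 17.49 mg/L.
Travel time t = 5.8e+04 m / 0.18 m/s = 3.222e+05 s = 3.729 d.
C = 17.49·exp(−0.46·3.729) = 17.49·0.1799 = 3.145 mg/L.

3.15 mg/L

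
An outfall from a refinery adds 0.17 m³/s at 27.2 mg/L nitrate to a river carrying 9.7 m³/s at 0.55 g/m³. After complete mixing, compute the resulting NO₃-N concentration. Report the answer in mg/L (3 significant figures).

1.01 mg/L

Flow-weighted mixing gives C = (0.17·27.2 + 9.7·0.55) / (0.17 + 9.7) = 9.959/9.87 = 1.009 mg/L.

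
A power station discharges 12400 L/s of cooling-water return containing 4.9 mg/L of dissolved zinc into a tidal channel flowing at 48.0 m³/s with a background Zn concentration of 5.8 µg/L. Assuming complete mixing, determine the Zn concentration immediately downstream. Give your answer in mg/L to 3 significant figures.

1.01 mg/L

12400 L/s = 12.4 m³/s.
5.8 µg/L = 0.0058 mg/L.
Flow-weighted mixing gives C = (12.4·4.9 + 48·0.0058) / (12.4 + 48) = 61.04/60.4 = 1.011 mg/L.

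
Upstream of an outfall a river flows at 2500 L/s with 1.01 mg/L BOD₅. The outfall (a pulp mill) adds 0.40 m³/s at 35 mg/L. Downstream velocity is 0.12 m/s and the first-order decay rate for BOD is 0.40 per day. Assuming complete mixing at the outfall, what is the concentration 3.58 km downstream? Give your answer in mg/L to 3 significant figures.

4.96 mg/L

2500 L/s = 2.5 m³/s.
After complete mixing, C₀ = (0.4·35 + 2.5·1.01) / 2.9 = 5.698 mg/L.
Travel time t = 3580 m / 0.12 m/s = 2.983e+04 s = 0.3453 d.
C = 5.698·exp(−0.40·0.3453) = 5.698·0.871 = 4.963 mg/L.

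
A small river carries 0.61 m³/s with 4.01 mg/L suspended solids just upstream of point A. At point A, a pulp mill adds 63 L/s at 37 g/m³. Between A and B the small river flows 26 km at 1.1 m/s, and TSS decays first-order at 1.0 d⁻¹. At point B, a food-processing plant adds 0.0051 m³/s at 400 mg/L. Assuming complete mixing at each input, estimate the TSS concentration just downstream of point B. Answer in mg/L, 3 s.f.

63 L/s = 0.063 m³/s.
After input A: C = (0.61·4.01 + 0.063·37) / 0.673 = 7.098 mg/L.
Over the 26 km reach to input B (t = 2.364e+04 s = 0.2736 d), decay gives C = 7.098·exp(−1.0·0.2736) = 5.399 mg/L.
After input B: C = (0.673·5.399 + 0.0051·400) / 0.6781 = 8.367 mg/L.

8.37 mg/L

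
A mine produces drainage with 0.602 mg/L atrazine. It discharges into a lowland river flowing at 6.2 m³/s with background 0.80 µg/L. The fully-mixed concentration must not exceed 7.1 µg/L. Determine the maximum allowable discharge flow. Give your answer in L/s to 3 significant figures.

65.7 L/s

0.80 µg/L = 0.0008 mg/L.
7.1 µg/L = 0.0071 mg/L.
Mass balance at complete mixing: C_std·(Q_w + Q_r) = Q_w·C_e + Q_r·C_b.
Rearranging, Q_w = Q_r·(C_std − C_b)/(C_e − C_std) = 6.2·(0.0071 − 0.0008) / (0.602 − 0.0071) = 0.06566 m³/s.
= 65.66 L/s.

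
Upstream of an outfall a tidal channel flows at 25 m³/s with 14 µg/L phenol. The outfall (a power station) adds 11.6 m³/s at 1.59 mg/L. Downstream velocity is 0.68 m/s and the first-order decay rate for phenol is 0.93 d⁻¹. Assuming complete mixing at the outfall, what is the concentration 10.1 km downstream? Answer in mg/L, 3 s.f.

14 µg/L = 0.014 mg/L.
After complete mixing, C₀ = (11.6·1.59 + 25·0.014) / 36.6 = 0.5135 mg/L.
Travel time t = 1.01e+04 m / 0.68 m/s = 1.485e+04 s = 0.1719 d.
C = 0.5135·exp(−0.93·0.1719) = 0.5135·0.8522 = 0.4376 mg/L.

0.438 mg/L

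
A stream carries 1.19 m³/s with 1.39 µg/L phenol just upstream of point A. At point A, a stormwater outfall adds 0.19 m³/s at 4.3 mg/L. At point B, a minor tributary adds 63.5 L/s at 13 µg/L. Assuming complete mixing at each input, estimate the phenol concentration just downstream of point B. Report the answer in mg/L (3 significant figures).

0.568 mg/L

1.39 µg/L = 0.00139 mg/L.
After input A: C = (1.19·0.00139 + 0.19·4.3) / 1.38 = 0.5932 mg/L.
63.5 L/s = 0.0635 m³/s.
13 µg/L = 0.013 mg/L.
After input B: C = (1.38·0.5932 + 0.0635·0.013) / 1.443 = 0.5677 mg/L.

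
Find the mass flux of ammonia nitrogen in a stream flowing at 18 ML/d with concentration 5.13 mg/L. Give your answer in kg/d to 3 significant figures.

18 ML/d = 0.2083 m³/s.
Mass flux = Q·C = 0.2083 m³/s × 5.13 g/m³ = 1.069 g/s.
= 1.069 g/s × 86.4 = 92.34 kg/d.

92.3 kg/d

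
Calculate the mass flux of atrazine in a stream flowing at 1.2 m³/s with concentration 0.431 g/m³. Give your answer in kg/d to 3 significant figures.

Mass flux = Q·C = 1.2 m³/s × 0.431 g/m³ = 0.5172 g/s.
= 0.5172 g/s × 86.4 = 44.69 kg/d.

44.7 kg/d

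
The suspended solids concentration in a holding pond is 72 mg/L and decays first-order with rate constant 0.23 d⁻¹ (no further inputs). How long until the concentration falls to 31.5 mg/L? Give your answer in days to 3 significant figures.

t = ln(C₀/C)/k = ln(72/31.5)/0.23 = 0.8267/0.23 = 3.594 d.

3.59 d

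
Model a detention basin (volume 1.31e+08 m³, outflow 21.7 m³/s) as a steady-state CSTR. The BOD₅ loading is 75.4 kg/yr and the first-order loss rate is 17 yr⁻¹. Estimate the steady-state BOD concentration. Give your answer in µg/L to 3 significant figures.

Outflow Q = 21.7 m³/s × 3.156e+07 s/yr = 6.848e+08 m³/yr.
Steady-state CSTR mass balance: W = Q·C + k·V·C, so C = W/(Q + kV).
Q + kV = 6.848e+08 + 17·1.31e+08 = 2.912e+09 m³/yr.
C = 75.4/2.912e+09 = 2.589e-08 kg/m³ = 2.589e-05 mg/L = 0.02589 µg/L.

0.0259 µg/L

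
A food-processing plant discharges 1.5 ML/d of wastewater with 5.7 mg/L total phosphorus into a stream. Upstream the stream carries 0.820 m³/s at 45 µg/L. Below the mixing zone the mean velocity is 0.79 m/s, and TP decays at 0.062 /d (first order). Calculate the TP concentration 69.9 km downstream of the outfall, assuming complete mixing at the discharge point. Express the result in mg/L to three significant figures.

0.152 mg/L

1.5 ML/d = 0.01736 m³/s.
45 µg/L = 0.045 mg/L.
After complete mixing, C₀ = (0.01736·5.7 + 0.82·0.045) / 0.8374 = 0.1622 mg/L.
Travel time t = 6.99e+04 m / 0.79 m/s = 8.848e+04 s = 1.024 d.
C = 0.1622·exp(−0.062·1.024) = 0.1622·0.9385 = 0.1523 mg/L.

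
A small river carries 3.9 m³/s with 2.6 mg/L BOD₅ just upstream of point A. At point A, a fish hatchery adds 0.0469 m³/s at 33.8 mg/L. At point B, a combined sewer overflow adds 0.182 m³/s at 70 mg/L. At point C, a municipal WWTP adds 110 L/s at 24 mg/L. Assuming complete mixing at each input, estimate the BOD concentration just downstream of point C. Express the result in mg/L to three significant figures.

6.39 mg/L

After input A: C = (3.9·2.6 + 0.0469·33.8) / 3.947 = 2.971 mg/L.
After input B: C = (3.947·2.971 + 0.182·70) / 4.129 = 5.925 mg/L.
110 L/s = 0.11 m³/s.
After input C: C = (4.129·5.925 + 0.11·24) / 4.239 = 6.394 mg/L.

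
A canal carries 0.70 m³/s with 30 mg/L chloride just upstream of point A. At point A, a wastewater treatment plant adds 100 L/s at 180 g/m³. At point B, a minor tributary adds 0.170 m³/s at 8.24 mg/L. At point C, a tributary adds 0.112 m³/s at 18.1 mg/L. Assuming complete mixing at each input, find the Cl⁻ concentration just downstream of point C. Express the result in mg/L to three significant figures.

100 L/s = 0.1 m³/s.
After input A: C = (0.7·30 + 0.1·180) / 0.8 = 48.75 mg/L.
After input B: C = (0.8·48.75 + 0.17·8.24) / 0.97 = 41.65 mg/L.
After input C: C = (0.97·41.65 + 0.112·18.1) / 1.082 = 39.21 mg/L.

39.2 mg/L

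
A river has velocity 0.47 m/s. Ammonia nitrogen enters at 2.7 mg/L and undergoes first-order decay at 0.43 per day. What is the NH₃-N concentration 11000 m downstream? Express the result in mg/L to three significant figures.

2.40 mg/L

Travel time t = 11000 m / 0.47 m/s = 1.1e+04/0.47 = 2.34e+04 s = 0.2709 d.
First-order decay: C = 2.7·exp(−0.43·0.2709) = 2.7·0.89 = 2.403 mg/L.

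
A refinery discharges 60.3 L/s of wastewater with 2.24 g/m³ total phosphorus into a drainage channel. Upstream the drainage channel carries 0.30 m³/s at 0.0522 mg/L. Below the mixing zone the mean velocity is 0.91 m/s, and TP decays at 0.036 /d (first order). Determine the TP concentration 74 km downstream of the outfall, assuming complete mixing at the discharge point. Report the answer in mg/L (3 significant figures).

60.3 L/s = 0.0603 m³/s.
After complete mixing, C₀ = (0.0603·2.24 + 0.3·0.0522) / 0.3603 = 0.4184 mg/L.
Travel time t = 7.4e+04 m / 0.91 m/s = 8.132e+04 s = 0.9412 d.
C = 0.4184·exp(−0.036·0.9412) = 0.4184·0.9667 = 0.4044 mg/L.

0.404 mg/L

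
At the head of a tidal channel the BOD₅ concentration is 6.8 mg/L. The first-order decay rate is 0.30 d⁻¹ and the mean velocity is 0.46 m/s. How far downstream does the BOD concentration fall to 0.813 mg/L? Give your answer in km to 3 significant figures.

281 km

From C = C₀·e^(−kt), t = ln(C₀/C)/k = ln(6.8/0.813)/0.30 = 2.124/0.30 = 7.08 d.
Distance = v·t = 0.46 m/s × 6.117e+05 s = 2.814e+05 m = 281.4 km.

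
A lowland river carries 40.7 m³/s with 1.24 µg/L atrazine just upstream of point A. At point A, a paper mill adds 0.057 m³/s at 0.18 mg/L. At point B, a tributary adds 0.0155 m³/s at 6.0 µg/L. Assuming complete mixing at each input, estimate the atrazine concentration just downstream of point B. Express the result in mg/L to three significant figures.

0.00149 mg/L

1.24 µg/L = 0.00124 mg/L.
After input A: C = (40.7·0.00124 + 0.057·0.18) / 40.76 = 0.00149 mg/L.
6.0 µg/L = 0.006 mg/L.
After input B: C = (40.76·0.00149 + 0.0155·0.006) / 40.77 = 0.001492 mg/L.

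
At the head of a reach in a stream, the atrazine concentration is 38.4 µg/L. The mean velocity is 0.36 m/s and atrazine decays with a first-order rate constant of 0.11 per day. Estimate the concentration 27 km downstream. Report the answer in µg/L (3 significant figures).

34.9 µg/L

Travel time t = 27 km / 0.36 m/s = 2.7e+04/0.36 = 7.5e+04 s = 0.8681 d.
First-order decay: C = 38.4·exp(−0.11·0.8681) = 38.4·0.9089 = 34.9 µg/L.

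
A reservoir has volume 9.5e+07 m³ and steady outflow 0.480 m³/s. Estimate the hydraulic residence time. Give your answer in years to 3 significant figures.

Q = 0.480 m³/s × 3.156e+07 s/yr = 1.515e+07 m³/yr.
Hydraulic residence time τ = V/Q = 9.5e+07/1.515e+07 = 6.272 yr.

6.27 yr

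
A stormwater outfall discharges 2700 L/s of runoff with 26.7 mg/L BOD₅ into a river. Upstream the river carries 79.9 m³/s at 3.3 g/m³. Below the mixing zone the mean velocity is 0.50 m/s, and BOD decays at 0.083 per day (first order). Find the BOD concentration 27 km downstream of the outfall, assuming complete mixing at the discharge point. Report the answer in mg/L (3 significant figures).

2700 L/s = 2.7 m³/s.
After complete mixing, C₀ = (2.7·26.7 + 79.9·3.3) / 82.6 = 4.065 mg/L.
Travel time t = 2.7e+04 m / 0.50 m/s = 5.4e+04 s = 0.625 d.
C = 4.065·exp(−0.083·0.625) = 4.065·0.9494 = 3.859 mg/L.

3.86 mg/L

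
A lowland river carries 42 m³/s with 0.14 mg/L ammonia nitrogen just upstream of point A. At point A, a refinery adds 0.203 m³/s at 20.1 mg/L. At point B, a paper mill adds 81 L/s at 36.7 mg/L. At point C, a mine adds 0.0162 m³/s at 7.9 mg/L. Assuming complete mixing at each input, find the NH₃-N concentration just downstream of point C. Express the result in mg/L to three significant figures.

0.309 mg/L

After input A: C = (42·0.14 + 0.203·20.1) / 42.2 = 0.236 mg/L.
81 L/s = 0.081 m³/s.
After input B: C = (42.2·0.236 + 0.081·36.7) / 42.28 = 0.3059 mg/L.
After input C: C = (42.28·0.3059 + 0.0162·7.9) / 42.3 = 0.3088 mg/L.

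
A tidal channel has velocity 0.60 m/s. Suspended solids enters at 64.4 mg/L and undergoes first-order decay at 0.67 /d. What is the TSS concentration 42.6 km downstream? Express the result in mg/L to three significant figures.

Travel time t = 42.6 km / 0.60 m/s = 4.26e+04/0.60 = 7.1e+04 s = 0.8218 d.
First-order decay: C = 64.4·exp(−0.67·0.8218) = 64.4·0.5766 = 37.13 mg/L.

37.1 mg/L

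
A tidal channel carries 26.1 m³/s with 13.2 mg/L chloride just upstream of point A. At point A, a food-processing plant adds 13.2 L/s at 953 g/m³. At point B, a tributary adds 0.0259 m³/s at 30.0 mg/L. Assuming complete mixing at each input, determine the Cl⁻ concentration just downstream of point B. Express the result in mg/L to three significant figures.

13.2 L/s = 0.0132 m³/s.
After input A: C = (26.1·13.2 + 0.0132·953) / 26.11 = 13.68 mg/L.
After input B: C = (26.11·13.68 + 0.0259·30) / 26.14 = 13.69 mg/L.

13.7 mg/L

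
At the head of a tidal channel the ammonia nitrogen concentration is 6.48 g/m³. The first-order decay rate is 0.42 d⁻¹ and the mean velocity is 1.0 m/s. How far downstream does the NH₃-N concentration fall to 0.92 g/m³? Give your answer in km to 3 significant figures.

402 km

From C = C₀·e^(−kt), t = ln(C₀/C)/k = ln(6.48/0.92)/0.42 = 1.952/0.42 = 4.648 d.
Distance = v·t = 1.0 m/s × 4.016e+05 s = 4.016e+05 m = 401.6 km.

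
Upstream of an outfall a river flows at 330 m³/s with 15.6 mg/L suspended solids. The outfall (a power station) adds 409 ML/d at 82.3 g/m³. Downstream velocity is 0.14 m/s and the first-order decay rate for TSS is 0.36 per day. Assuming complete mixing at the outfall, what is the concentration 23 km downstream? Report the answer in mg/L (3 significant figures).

409 ML/d = 4.734 m³/s.
After complete mixing, C₀ = (4.734·82.3 + 330·15.6) / 334.7 = 16.54 mg/L.
Travel time t = 2.3e+04 m / 0.14 m/s = 1.643e+05 s = 1.901 d.
C = 16.54·exp(−0.36·1.901) = 16.54·0.5043 = 8.343 mg/L.

8.34 mg/L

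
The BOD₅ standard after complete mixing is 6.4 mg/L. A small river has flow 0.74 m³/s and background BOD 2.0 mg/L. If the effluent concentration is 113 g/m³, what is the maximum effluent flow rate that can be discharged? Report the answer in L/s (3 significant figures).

30.5 L/s

Mass balance at complete mixing: C_std·(Q_w + Q_r) = Q_w·C_e + Q_r·C_b.
Rearranging, Q_w = Q_r·(C_std − C_b)/(C_e − C_std) = 0.74·(6.4 − 2) / (113 − 6.4) = 0.03054 m³/s.
= 30.54 L/s.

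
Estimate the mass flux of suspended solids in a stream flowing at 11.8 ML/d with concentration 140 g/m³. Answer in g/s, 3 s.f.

11.8 ML/d = 0.1366 m³/s.
Mass flux = Q·C = 0.1366 m³/s × 140 g/m³ = 19.12 g/s.

19.1 g/s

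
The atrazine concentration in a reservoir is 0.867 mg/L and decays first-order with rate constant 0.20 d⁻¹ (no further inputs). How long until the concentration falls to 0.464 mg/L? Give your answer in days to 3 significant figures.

t = ln(C₀/C)/k = ln(0.867/0.464)/0.20 = 0.6252/0.20 = 3.126 d.

3.13 d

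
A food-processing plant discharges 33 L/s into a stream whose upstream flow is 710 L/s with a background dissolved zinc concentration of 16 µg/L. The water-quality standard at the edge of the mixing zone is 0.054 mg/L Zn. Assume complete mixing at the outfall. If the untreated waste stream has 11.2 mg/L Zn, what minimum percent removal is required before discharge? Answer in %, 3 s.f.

92.2 %

33 L/s = 0.033 m³/s.
710 L/s = 0.71 m³/s.
16 µg/L = 0.016 mg/L.
Mass balance: 0.054·0.743 = 0.033·Cₑ + 0.71·0.016.
Cₑ = (0.04012 − 0.01136) / 0.033 = 0.8716 mg/L.
Required removal = 1 − 0.8716/11.2 = 92.22 %.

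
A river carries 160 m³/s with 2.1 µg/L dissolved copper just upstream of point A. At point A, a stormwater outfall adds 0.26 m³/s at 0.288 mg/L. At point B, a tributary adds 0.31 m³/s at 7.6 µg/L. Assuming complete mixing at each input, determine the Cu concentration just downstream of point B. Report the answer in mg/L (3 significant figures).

2.1 µg/L = 0.0021 mg/L.
After input A: C = (160·0.0021 + 0.26·0.288) / 160.3 = 0.002564 mg/L.
7.6 µg/L = 0.0076 mg/L.
After input B: C = (160.3·0.002564 + 0.31·0.0076) / 160.6 = 0.002574 mg/L.

0.00257 mg/L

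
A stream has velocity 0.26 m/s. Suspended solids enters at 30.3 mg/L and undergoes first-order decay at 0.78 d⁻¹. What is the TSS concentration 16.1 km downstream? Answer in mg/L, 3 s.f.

17.3 mg/L

Travel time t = 16.1 km / 0.26 m/s = 1.61e+04/0.26 = 6.192e+04 s = 0.7167 d.
First-order decay: C = 30.3·exp(−0.78·0.7167) = 30.3·0.5718 = 17.32 mg/L.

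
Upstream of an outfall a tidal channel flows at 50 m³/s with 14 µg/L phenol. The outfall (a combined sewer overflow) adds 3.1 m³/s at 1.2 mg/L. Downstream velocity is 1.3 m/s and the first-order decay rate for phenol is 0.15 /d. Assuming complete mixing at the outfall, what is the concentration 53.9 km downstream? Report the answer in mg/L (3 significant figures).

0.0775 mg/L

14 µg/L = 0.014 mg/L.
After complete mixing, C₀ = (3.1·1.2 + 50·0.014) / 53.1 = 0.08324 mg/L.
Travel time t = 5.39e+04 m / 1.3 m/s = 4.146e+04 s = 0.4799 d.
C = 0.08324·exp(−0.15·0.4799) = 0.08324·0.9305 = 0.07746 mg/L.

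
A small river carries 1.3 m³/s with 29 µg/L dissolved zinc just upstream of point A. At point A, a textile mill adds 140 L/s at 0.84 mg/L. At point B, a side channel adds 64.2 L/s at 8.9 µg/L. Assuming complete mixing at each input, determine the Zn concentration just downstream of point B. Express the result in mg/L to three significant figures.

29 µg/L = 0.029 mg/L.
140 L/s = 0.14 m³/s.
After input A: C = (1.3·0.029 + 0.14·0.84) / 1.44 = 0.1078 mg/L.
64.2 L/s = 0.0642 m³/s.
8.9 µg/L = 0.0089 mg/L.
After input B: C = (1.44·0.1078 + 0.0642·0.0089) / 1.504 = 0.1036 mg/L.

0.104 mg/L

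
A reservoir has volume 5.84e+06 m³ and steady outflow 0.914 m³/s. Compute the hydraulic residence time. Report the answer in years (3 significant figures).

0.202 yr

Q = 0.914 m³/s × 3.156e+07 s/yr = 2.884e+07 m³/yr.
Hydraulic residence time τ = V/Q = 5.84e+06/2.884e+07 = 0.2025 yr.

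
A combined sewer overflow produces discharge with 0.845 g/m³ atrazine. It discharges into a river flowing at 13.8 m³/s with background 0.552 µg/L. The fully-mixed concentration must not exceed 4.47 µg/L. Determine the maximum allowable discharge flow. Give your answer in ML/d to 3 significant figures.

5.56 ML/d

0.552 µg/L = 0.000552 mg/L.
4.47 µg/L = 0.00447 mg/L.
Mass balance at complete mixing: C_std·(Q_w + Q_r) = Q_w·C_e + Q_r·C_b.
Rearranging, Q_w = Q_r·(C_std − C_b)/(C_e − C_std) = 13.8·(0.00447 − 0.000552) / (0.845 − 0.00447) = 0.06433 m³/s.
= 5.558 ML/d.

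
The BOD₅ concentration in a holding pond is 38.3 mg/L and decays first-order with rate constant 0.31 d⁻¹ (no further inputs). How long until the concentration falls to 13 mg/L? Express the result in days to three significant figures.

3.49 d

t = ln(C₀/C)/k = ln(38.3/13)/0.31 = 1.081/0.31 = 3.485 d.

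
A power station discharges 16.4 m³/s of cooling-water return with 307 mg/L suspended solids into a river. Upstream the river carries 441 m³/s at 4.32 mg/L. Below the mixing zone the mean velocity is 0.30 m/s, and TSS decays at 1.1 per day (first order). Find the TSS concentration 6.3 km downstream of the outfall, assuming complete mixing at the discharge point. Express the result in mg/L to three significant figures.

After complete mixing, C₀ = (16.4·307 + 441·4.32) / 457.4 = 15.17 mg/L.
Travel time t = 6300 m / 0.30 m/s = 2.1e+04 s = 0.2431 d.
C = 15.17·exp(−1.1·0.2431) = 15.17·0.7654 = 11.61 mg/L.

11.6 mg/L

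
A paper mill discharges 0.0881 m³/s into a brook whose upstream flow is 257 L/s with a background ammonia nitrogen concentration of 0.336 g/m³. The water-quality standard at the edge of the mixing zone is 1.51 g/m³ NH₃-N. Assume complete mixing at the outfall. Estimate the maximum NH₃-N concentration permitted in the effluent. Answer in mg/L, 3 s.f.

4.93 mg/L

257 L/s = 0.257 m³/s.
Mass balance: 1.51·0.3451 = 0.0881·Cₑ + 0.257·0.336.
Cₑ = (0.5211 − 0.08635) / 0.0881 = 4.935 mg/L.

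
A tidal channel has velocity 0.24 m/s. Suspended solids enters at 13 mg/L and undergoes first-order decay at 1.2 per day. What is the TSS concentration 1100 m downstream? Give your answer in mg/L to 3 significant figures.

Travel time t = 1100 m / 0.24 m/s = 1100/0.24 = 4583 s = 0.05305 d.
First-order decay: C = 13·exp(−1.2·0.05305) = 13·0.9383 = 12.2 mg/L.

12.2 mg/L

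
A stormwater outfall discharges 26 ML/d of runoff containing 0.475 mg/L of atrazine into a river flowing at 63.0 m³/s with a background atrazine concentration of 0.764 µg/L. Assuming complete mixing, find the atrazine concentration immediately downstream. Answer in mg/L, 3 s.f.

26 ML/d = 0.3009 m³/s.
0.764 µg/L = 0.000764 mg/L.
Flow-weighted mixing gives C = (0.3009·0.475 + 63·0.000764) / (0.3009 + 63) = 0.1911/63.3 = 0.003018 mg/L.

0.00302 mg/L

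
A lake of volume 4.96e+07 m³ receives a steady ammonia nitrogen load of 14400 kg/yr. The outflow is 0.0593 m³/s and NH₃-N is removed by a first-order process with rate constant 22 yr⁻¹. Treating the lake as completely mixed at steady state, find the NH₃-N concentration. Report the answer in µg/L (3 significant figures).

13.2 µg/L

Outflow Q = 0.0593 m³/s × 3.156e+07 s/yr = 1.871e+06 m³/yr.
Steady-state CSTR mass balance: W = Q·C + k·V·C, so C = W/(Q + kV).
Q + kV = 1.871e+06 + 22·4.96e+07 = 1.093e+09 m³/yr.
C = 14400/1.093e+09 = 1.317e-05 kg/m³ = 0.01317 mg/L = 13.17 µg/L.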